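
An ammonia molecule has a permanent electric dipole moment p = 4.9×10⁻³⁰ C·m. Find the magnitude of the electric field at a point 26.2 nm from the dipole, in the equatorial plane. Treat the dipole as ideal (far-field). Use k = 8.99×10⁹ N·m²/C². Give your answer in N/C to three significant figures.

In the equatorial plane E = kp/r³.
E = (8.99×10⁹)(4.90×10⁻³⁰) / (2.62×10⁻⁸)³ = 2449 N/C.

E ≈ 2450 N/C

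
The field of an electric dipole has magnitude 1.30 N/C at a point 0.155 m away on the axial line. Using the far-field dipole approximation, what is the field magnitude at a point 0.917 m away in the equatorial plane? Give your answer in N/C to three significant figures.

Dipole fields scale as 1/r³ in the far field.
The axial field is twice the equatorial field at the same r, so the geometry factor is 1/2.
E₂ = E₁ · (1/2) · (r₁/r₂)³ = 1.30 · 0.5 · (0.155/0.917)³.
(r₁/r₂)³ = (0.169)³ = 0.004829.
E₂ ≈ 0.003139 N/C.

E ≈ 0.00314 N/C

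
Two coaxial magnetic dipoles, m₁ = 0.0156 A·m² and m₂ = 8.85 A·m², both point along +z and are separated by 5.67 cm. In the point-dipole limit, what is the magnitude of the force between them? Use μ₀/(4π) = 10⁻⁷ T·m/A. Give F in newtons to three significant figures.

On-axis B of dipole 1: B = (μ₀/4π)·2m₁/r³. Force on dipole 2: F = m₂·dB/dr.
dB/dr = −(μ₀/4π)·6m₁/r⁴, so |F| = (μ₀/4π)·6m₁m₂/r⁴.
F = 6(10⁻⁷)(0.0156)(8.85)/(0.0567)⁴ = 0.008015 N.

F ≈ 0.00801 N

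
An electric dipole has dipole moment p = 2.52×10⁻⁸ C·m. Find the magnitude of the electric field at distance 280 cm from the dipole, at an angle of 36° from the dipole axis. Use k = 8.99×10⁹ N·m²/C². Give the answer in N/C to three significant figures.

At angle θ the dipole field magnitude is E = (kp/r³)·√(1 + 3cos²θ).
kp/r³ = (8.99×10⁹)(2.52×10⁻⁸) / (2.80)³ = 10.32 N/C.
√(1 + 3cos²36°) = √(1 + 3·0.6545) = √2.9635 ≈ 1.7215.
E ≈ 10.32 × 1.721 = 17.77 N/C.

E ≈ 17.8 N/C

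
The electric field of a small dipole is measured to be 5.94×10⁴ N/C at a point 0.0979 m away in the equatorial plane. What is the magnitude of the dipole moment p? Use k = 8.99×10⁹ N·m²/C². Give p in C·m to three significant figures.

In the equatorial plane E = kp/r³, so p = Er³/(k).
p = (5.94×10⁴)·(0.0979)³ / (8.99×10⁹) = 6.200×10⁻⁹ C·m.

p ≈ 6.20×10⁻⁹ C·m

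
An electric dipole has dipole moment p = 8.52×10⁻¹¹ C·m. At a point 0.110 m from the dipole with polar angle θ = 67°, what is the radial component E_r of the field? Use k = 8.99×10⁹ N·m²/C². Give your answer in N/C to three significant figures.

E_r ≈ 450 N/C

For a dipole, E_r = (2kp cosθ)/r³.
kp/r³ = (8.99×10⁹)(8.52×10⁻¹¹)/(0.110)³ = 575.5 N/C.
E_r = 2·575.5·cos67° = 449.7 N/C.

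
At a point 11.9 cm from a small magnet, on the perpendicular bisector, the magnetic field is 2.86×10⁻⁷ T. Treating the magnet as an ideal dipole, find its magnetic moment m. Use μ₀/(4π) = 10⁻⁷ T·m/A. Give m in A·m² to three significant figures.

m ≈ 0.00482 A·m²

In the equatorial plane B = (μ₀/4π)·m/r³, so m = Br³·4π/(μ₀).
m = (2.86×10⁻⁷)·(0.119)³ / (10⁻⁷) = 0.004820 A·m².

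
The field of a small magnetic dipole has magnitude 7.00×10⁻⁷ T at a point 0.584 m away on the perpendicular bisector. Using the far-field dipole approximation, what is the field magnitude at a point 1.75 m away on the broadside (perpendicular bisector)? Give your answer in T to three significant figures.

B ≈ 2.60×10⁻⁸ T

Dipole fields scale as 1/r³ in the far field; the geometry is the same at both points.
B₂ = B₁ · (r₁/r₂)³ = 7.00×10⁻⁷ · (0.584/1.75)³.
(r₁/r₂)³ = (0.3337)³ = 0.03716.
B₂ ≈ 2.601×10⁻⁸ T.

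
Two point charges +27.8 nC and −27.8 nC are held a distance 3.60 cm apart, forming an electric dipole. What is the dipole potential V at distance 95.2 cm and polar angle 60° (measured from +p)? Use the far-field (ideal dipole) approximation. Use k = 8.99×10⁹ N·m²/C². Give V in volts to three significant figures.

Dipole moment p = qd = (2.78×10⁻⁸ C)(0.0360 m) = 1.001×10⁻⁹ C·m.
The dipole potential is V = kp cosθ / r².
V = (8.99×10⁹)(1.001×10⁻⁹)·cos60° / (0.952)² = 4.965 V.

V ≈ 4.96 V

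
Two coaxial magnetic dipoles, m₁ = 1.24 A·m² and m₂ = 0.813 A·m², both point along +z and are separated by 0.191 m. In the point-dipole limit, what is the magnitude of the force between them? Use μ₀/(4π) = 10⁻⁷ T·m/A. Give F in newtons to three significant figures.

F ≈ 4.54×10⁻⁴ N

On-axis B of dipole 1: B = (μ₀/4π)·2m₁/r³. Force on dipole 2: F = m₂·dB/dr.
dB/dr = −(μ₀/4π)·6m₁/r⁴, so |F| = (μ₀/4π)·6m₁m₂/r⁴.
F = 6(10⁻⁷)(1.24)(0.813)/(0.191)⁴ = 4.545×10⁻⁴ N.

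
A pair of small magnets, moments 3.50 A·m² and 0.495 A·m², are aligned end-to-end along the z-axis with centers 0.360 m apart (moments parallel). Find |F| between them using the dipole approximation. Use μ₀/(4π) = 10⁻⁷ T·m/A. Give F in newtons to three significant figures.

On-axis B of dipole 1: B = (μ₀/4π)·2m₁/r³. Force on dipole 2: F = m₂·dB/dr.
dB/dr = −(μ₀/4π)·6m₁/r⁴, so |F| = (μ₀/4π)·6m₁m₂/r⁴.
F = 6(10⁻⁷)(3.50)(0.495)/(0.360)⁴ = 6.189×10⁻⁵ N.

F ≈ 6.19×10⁻⁵ N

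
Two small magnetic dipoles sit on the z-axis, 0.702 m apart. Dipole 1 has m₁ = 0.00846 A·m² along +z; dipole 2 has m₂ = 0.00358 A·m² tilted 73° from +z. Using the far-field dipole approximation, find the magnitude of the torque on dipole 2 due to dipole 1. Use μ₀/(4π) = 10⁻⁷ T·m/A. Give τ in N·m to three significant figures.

Dipole B is on the axis of dipole A, so B₁ there is axial: B₁ = (μ₀/4π)·2m₁/r³ along +z.
B₁ = 2(10⁻⁷)(0.00846)/(0.702)³ = 4.891×10⁻⁹ T.
τ = m₂ B₁ sinθ.
τ = (0.00358)(4.891×10⁻⁹)·sin73° = 1.674×10⁻¹¹ N·m.

τ ≈ 1.67×10⁻¹¹ N·m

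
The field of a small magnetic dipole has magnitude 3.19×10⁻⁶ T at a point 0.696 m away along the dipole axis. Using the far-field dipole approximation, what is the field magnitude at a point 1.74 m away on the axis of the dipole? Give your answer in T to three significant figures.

Dipole fields scale as 1/r³ in the far field; the geometry is the same at both points.
B₂ = B₁ · (r₁/r₂)³ = 3.19×10⁻⁶ · (0.696/1.74)³.
(r₁/r₂)³ = (0.4)³ = 0.064.
B₂ ≈ 2.042×10⁻⁷ T.

B ≈ 2.04×10⁻⁷ T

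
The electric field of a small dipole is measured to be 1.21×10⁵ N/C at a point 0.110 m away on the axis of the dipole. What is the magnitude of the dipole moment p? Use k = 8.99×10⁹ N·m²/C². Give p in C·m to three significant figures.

On axis E = 2kp/r³, so p = Er³/(2k).
p = (1.21×10⁵)·(0.110)³ / (2·8.99×10⁹) = 8.957×10⁻⁹ C·m.

p ≈ 8.96×10⁻⁹ C·m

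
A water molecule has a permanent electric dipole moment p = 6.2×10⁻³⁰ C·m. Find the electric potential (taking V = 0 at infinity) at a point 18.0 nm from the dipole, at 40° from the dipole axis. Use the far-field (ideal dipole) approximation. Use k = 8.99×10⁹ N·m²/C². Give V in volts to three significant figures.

V ≈ 1.32×10⁻⁴ V

The dipole potential is V = kp cosθ / r².
V = (8.99×10⁹)(6.20×10⁻³⁰)·cos40° / (1.80×10⁻⁸)² = 1.318×10⁻⁴ V.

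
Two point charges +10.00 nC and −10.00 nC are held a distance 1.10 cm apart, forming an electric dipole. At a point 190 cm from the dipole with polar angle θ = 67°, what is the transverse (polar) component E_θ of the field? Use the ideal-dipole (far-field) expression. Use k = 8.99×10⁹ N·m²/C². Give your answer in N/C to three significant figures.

E_θ ≈ 0.133 N/C

Dipole moment p = qd = (1.00×10⁻⁸ C)(0.0110 m) = 1.10×10⁻¹⁰ C·m.
For a dipole, E_θ = (kp sinθ)/r³.
kp/r³ = (8.99×10⁹)(1.10×10⁻¹⁰)/(1.90)³ = 0.1442 N/C.
E_θ = 0.1442·sin67° = 0.1327 N/C.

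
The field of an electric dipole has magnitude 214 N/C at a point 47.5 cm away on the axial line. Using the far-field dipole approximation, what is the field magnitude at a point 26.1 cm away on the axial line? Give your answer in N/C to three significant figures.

Dipole fields scale as 1/r³ in the far field; the geometry is the same at both points.
E₂ = E₁ · (r₁/r₂)³ = 214 · (47.5/26.1)³.
(r₁/r₂)³ = (1.82)³ = 6.028.
E₂ ≈ 1290 N/C.

E ≈ 1290 N/C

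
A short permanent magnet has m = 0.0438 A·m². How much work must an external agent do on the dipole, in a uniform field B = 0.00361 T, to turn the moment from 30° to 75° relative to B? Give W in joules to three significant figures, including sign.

W_ext = ΔU = −mB cosθ₂ + mB cosθ₁ = mB(cosθ₁ − cosθ₂).
W = (0.0438)(0.00361)·(cos30° − cos75°) = (1.581×10⁻⁴)·(+0.6072) = 9.601×10⁻⁵ J.

W ≈ 9.60×10⁻⁵ J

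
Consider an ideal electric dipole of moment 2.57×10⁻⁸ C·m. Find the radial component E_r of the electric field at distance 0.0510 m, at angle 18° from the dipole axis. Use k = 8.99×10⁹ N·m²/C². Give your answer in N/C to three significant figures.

E_r ≈ 3.31×10⁶ N/C

For a dipole, E_r = (2kp cosθ)/r³.
kp/r³ = (8.99×10⁹)(2.57×10⁻⁸)/(0.0510)³ = 1.742×10⁶ N/C.
E_r = 2·1.742×10⁶·cos18° = 3.313×10⁶ N/C.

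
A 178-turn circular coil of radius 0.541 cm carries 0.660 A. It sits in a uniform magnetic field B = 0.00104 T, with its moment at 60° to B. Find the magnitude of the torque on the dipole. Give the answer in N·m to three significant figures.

τ ≈ 9.73×10⁻⁶ N·m

m = NIA = NIπa² = 178·(0.660)·π·(0.00541)² = 0.0108 A·m².
Torque on a magnetic dipole: τ = mB sinθ.
τ = (0.0108)(0.00104)·sin60° = 9.727×10⁻⁶ N·m.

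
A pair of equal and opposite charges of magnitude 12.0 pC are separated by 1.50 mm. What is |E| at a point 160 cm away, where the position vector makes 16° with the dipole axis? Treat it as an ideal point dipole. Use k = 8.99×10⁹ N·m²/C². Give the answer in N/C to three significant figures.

Dipole moment p = qd = (1.20×10⁻¹¹ C)(0.00150 m) = 1.80×10⁻¹⁴ C·m.
At angle θ the dipole field magnitude is E = (kp/r³)·√(1 + 3cos²θ).
kp/r³ = (8.99×10⁹)(1.80×10⁻¹⁴) / (1.60)³ = 3.951×10⁻⁵ N/C.
√(1 + 3cos²16°) = √(1 + 3·0.9240) = √3.7721 ≈ 1.9422.
E ≈ 3.951×10⁻⁵ × 1.942 = 7.673×10⁻⁵ N/C.

E ≈ 7.67×10⁻⁵ N/C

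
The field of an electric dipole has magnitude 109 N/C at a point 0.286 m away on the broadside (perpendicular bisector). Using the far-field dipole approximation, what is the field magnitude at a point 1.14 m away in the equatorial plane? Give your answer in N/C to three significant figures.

Dipole fields scale as 1/r³ in the far field; the geometry is the same at both points.
E₂ = E₁ · (r₁/r₂)³ = 109 · (0.286/1.14)³.
(r₁/r₂)³ = (0.2509)³ = 0.01579.
E₂ ≈ 1.721 N/C.

E ≈ 1.72 N/C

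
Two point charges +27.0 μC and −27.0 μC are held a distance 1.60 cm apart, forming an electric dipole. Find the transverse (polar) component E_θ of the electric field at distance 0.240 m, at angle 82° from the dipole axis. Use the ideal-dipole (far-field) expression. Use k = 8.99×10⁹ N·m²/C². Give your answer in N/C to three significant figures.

Dipole moment p = qd = (2.70×10⁻⁵ C)(0.0160 m) = 4.32×10⁻⁷ C·m.
For a dipole, E_θ = (kp sinθ)/r³.
kp/r³ = (8.99×10⁹)(4.32×10⁻⁷)/(0.240)³ = 2.809×10⁵ N/C.
E_θ = 2.809×10⁵·sin82° = 2.782×10⁵ N/C.

E_θ ≈ 2.78×10⁵ N/C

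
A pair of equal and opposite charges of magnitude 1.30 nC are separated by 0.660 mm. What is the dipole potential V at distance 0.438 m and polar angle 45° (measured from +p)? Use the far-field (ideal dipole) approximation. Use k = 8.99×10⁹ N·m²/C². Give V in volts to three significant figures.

V ≈ 0.0284 V

Dipole moment p = qd = (1.30×10⁻⁹ C)(6.60×10⁻⁴ m) = 8.58×10⁻¹³ C·m.
The dipole potential is V = kp cosθ / r².
V = (8.99×10⁹)(8.58×10⁻¹³)·cos45° / (0.438)² = 0.02843 V.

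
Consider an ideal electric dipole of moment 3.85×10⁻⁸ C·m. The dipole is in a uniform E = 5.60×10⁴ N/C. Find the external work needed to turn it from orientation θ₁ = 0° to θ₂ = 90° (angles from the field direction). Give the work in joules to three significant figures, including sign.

W_ext = ΔU = U(θ₂) − U(θ₁) = −pE cosθ₂ − (−pE cosθ₁) = pE(cosθ₁ − cosθ₂).
W = (3.85×10⁻⁸)(5.60×10⁴)·(cos0° − cos90°) = (0.002156)·(+1.0000) = 0.002156 J.

W ≈ 0.00216 J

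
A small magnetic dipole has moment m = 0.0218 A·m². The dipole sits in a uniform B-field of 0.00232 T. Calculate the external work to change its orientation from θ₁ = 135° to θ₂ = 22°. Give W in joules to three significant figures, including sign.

W ≈ -8.27×10⁻⁵ J

W_ext = ΔU = −mB cosθ₂ + mB cosθ₁ = mB(cosθ₁ − cosθ₂).
W = (0.0218)(0.00232)·(cos135° − cos22°) = (5.058×10⁻⁵)·(-1.6343) = -8.266×10⁻⁵ J.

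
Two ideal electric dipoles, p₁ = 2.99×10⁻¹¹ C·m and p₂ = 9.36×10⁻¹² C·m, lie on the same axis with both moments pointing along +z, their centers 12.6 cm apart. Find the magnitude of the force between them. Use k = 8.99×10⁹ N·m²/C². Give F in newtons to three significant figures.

On-axis field of dipole 1 at distance r: E = 2kp₁/r³. Force on dipole 2 is F = p₂·dE/dr (gradient along axis).
dE/dr = −6kp₁/r⁴, so |F| = 6kp₁p₂/r⁴ (attractive for aligned moments).
F = 6(8.99×10⁹)(2.99×10⁻¹¹)(9.36×10⁻¹²)/(0.126)⁴ = 5.989×10⁻⁸ N.

F ≈ 5.99×10⁻⁸ N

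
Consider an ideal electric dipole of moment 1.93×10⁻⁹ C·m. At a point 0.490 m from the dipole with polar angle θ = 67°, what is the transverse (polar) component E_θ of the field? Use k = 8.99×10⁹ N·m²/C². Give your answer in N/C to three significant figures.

E_θ ≈ 136 N/C

For a dipole, E_θ = (kp sinθ)/r³.
kp/r³ = (8.99×10⁹)(1.93×10⁻⁹)/(0.490)³ = 147.5 N/C.
E_θ = 147.5·sin67° = 135.8 N/C.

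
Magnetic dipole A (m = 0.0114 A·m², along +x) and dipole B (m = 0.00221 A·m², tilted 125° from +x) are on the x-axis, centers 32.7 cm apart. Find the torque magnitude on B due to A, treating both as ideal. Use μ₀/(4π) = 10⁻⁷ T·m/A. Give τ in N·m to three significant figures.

Dipole B is on the axis of dipole A, so B₁ there is axial: B₁ = (μ₀/4π)·2m₁/r³ along +x.
B₁ = 2(10⁻⁷)(0.0114)/(0.327)³ = 6.521×10⁻⁸ T.
τ = m₂ B₁ sinθ.
τ = (0.00221)(6.521×10⁻⁸)·sin125° = 1.180×10⁻¹⁰ N·m.

τ ≈ 1.18×10⁻¹⁰ N·m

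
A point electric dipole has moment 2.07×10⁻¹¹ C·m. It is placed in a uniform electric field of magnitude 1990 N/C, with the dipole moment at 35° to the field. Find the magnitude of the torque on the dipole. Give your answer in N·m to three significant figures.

τ ≈ 2.36×10⁻⁸ N·m

Torque on an electric dipole: τ = pE sinθ.
τ = (2.07×10⁻¹¹)(1990)·sin35° = 2.363×10⁻⁸ N·m.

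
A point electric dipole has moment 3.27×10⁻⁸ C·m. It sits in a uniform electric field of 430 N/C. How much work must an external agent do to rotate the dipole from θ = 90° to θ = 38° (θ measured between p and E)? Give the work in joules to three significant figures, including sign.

W ≈ -1.11×10⁻⁵ J

W_ext = ΔU = U(θ₂) − U(θ₁) = −pE cosθ₂ − (−pE cosθ₁) = pE(cosθ₁ − cosθ₂).
W = (3.27×10⁻⁸)(430)·(cos90° − cos38°) = (1.406×10⁻⁵)·(-0.7880) = -1.108×10⁻⁵ J.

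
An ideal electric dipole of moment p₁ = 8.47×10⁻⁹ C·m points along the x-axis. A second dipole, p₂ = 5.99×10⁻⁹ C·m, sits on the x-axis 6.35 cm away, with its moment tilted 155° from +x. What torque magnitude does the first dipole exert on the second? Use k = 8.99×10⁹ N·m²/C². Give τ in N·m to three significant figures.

τ ≈ 0.00151 N·m

The second dipole sits on the axis of the first, so the field there is axial: E₁ = 2kp₁/r³ along +x.
E₁ = 2(8.99×10⁹)(8.47×10⁻⁹)/(0.0635)³ = 5.948×10⁵ N/C.
Torque on the second dipole: τ = p₂ E₁ sinθ.
τ = (5.99×10⁻⁹)(5.948×10⁵)·sin155° = 0.001506 N·m.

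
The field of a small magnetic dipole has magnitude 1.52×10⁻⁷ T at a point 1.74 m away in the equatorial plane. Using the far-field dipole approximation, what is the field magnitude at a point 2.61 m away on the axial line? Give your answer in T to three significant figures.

B ≈ 9.01×10⁻⁸ T

Dipole fields scale as 1/r³ in the far field.
The axial field is twice the equatorial field at the same r, so the geometry factor is 2/1.
B₂ = B₁ · (2/1) · (r₁/r₂)³ = 1.52×10⁻⁷ · 2 · (1.74/2.61)³.
(r₁/r₂)³ = (0.6667)³ = 0.2963.
B₂ ≈ 9.007×10⁻⁸ T.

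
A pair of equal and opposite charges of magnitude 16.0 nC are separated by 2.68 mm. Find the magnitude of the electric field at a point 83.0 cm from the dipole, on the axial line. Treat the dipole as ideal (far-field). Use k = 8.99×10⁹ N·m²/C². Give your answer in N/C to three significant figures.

E ≈ 1.35 N/C

Dipole moment p = qd = (1.60×10⁻⁸ C)(0.00268 m) = 4.288×10⁻¹¹ C·m.
On the dipole axis E = 2kp/r³.
E = 2·(8.99×10⁹)(4.288×10⁻¹¹) / (0.830)³ = 1.348 N/C.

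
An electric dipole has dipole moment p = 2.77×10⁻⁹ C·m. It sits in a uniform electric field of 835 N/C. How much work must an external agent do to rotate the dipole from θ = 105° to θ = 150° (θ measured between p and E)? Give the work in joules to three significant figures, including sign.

W_ext = ΔU = U(θ₂) − U(θ₁) = −pE cosθ₂ − (−pE cosθ₁) = pE(cosθ₁ − cosθ₂).
W = (2.77×10⁻⁹)(835)·(cos105° − cos150°) = (2.313×10⁻⁶)·(+0.6072) = 1.404×10⁻⁶ J.

W ≈ 1.40×10⁻⁶ J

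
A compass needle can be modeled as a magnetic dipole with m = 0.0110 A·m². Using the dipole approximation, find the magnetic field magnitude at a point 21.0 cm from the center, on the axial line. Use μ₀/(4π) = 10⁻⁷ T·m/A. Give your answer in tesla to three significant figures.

B ≈ 2.38×10⁻⁷ T

On axis B = (μ₀/4π)·2m/r³.
B = 2·(10⁻⁷)·(0.0110) / (0.210)³ = 2.376×10⁻⁷ T.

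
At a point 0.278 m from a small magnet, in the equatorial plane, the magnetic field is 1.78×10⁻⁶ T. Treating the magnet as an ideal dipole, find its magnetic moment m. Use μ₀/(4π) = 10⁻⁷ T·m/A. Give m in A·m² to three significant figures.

In the equatorial plane B = (μ₀/4π)·m/r³, so m = Br³·4π/(μ₀).
m = (1.78×10⁻⁶)·(0.278)³ / (10⁻⁷) = 0.3824 A·m².

m ≈ 0.382 A·m²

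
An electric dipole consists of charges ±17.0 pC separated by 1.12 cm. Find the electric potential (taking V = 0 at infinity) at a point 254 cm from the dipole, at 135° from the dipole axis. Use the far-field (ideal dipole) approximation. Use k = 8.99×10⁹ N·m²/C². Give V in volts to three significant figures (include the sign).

V ≈ -1.88×10⁻⁴ V

Dipole moment p = qd = (1.70×10⁻¹¹ C)(0.0112 m) = 1.904×10⁻¹³ C·m.
The dipole potential is V = kp cosθ / r².
V = (8.99×10⁹)(1.904×10⁻¹³)·cos135° / (2.54)² = -1.876×10⁻⁴ V.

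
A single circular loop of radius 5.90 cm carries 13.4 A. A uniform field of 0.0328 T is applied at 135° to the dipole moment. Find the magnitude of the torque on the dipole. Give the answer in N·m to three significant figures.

Magnetic moment m = IA = Iπa² = (13.4)·π·(0.0590)² = 0.1465 A·m².
Torque on a magnetic dipole: τ = mB sinθ.
τ = (0.1465)(0.0328)·sin135° = 0.003398 N·m.

τ ≈ 0.00340 N·m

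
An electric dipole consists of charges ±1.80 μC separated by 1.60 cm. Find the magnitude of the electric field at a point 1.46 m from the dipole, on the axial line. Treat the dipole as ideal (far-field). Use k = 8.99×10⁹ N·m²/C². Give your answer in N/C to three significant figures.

Dipole moment p = qd = (1.80×10⁻⁶ C)(0.0160 m) = 2.88×10⁻⁸ C·m.
On the dipole axis E = 2kp/r³.
E = 2·(8.99×10⁹)(2.88×10⁻⁸) / (1.46)³ = 166.4 N/C.

E ≈ 166 N/C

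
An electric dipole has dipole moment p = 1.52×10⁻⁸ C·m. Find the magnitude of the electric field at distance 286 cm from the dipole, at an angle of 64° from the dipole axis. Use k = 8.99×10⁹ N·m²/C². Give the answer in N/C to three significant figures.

At angle θ the dipole field magnitude is E = (kp/r³)·√(1 + 3cos²θ).
kp/r³ = (8.99×10⁹)(1.52×10⁻⁸) / (2.86)³ = 5.841 N/C.
√(1 + 3cos²64°) = √(1 + 3·0.1922) = √1.5765 ≈ 1.2556.
E ≈ 5.841 × 1.256 = 7.334 N/C.

E ≈ 7.33 N/C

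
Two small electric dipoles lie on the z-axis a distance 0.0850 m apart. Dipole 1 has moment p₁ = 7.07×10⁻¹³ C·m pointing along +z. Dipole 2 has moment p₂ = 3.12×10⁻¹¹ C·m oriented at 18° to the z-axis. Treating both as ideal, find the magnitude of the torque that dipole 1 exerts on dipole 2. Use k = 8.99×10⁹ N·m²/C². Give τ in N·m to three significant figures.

The second dipole sits on the axis of the first, so the field there is axial: E₁ = 2kp₁/r³ along +z.
E₁ = 2(8.99×10⁹)(7.07×10⁻¹³)/(0.0850)³ = 20.70 N/C.
Torque on the second dipole: τ = p₂ E₁ sinθ.
τ = (3.12×10⁻¹¹)(20.70)·sin18° = 1.996×10⁻¹⁰ N·m.

τ ≈ 2.00×10⁻¹⁰ N·m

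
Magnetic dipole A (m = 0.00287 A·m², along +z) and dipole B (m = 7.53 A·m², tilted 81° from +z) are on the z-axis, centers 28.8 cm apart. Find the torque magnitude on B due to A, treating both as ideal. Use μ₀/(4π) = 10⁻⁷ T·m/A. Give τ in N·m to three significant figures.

τ ≈ 1.79×10⁻⁷ N·m

Dipole B is on the axis of dipole A, so B₁ there is axial: B₁ = (μ₀/4π)·2m₁/r³ along +z.
B₁ = 2(10⁻⁷)(0.00287)/(0.288)³ = 2.403×10⁻⁸ T.
τ = m₂ B₁ sinθ.
τ = (7.53)(2.403×10⁻⁸)·sin81° = 1.787×10⁻⁷ N·m.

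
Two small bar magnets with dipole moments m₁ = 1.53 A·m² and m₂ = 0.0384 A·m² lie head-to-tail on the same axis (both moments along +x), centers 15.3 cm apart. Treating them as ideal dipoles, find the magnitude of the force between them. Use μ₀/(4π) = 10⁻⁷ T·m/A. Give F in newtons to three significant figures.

On-axis B of dipole 1: B = (μ₀/4π)·2m₁/r³. Force on dipole 2: F = m₂·dB/dr.
dB/dr = −(μ₀/4π)·6m₁/r⁴, so |F| = (μ₀/4π)·6m₁m₂/r⁴.
F = 6(10⁻⁷)(1.53)(0.0384)/(0.153)⁴ = 6.433×10⁻⁵ N.

F ≈ 6.43×10⁻⁵ N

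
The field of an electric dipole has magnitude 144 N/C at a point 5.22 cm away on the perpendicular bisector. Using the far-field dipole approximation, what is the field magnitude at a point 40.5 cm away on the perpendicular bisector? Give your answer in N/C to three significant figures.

Dipole fields scale as 1/r³ in the far field; the geometry is the same at both points.
E₂ = E₁ · (r₁/r₂)³ = 144 · (5.22/40.5)³.
(r₁/r₂)³ = (0.1289)³ = 0.002141.
E₂ ≈ 0.3083 N/C.

E ≈ 0.308 N/C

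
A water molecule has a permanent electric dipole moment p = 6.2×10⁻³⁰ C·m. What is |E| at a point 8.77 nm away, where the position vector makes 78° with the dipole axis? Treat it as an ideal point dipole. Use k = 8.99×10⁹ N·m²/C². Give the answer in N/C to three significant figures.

At angle θ the dipole field magnitude is E = (kp/r³)·√(1 + 3cos²θ).
kp/r³ = (8.99×10⁹)(6.20×10⁻³⁰) / (8.77×10⁻⁹)³ = 8.263×10⁴ N/C.
√(1 + 3cos²78°) = √(1 + 3·0.0432) = √1.1297 ≈ 1.0629.
E ≈ 8.263×10⁴ × 1.063 = 8.783×10⁴ N/C.

E ≈ 8.78×10⁴ N/C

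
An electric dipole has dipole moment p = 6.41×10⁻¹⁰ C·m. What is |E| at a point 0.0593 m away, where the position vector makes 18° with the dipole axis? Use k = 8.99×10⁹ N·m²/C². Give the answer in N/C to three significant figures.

E ≈ 5.33×10⁴ N/C

At angle θ the dipole field magnitude is E = (kp/r³)·√(1 + 3cos²θ).
kp/r³ = (8.99×10⁹)(6.41×10⁻¹⁰) / (0.0593)³ = 2.763×10⁴ N/C.
√(1 + 3cos²18°) = √(1 + 3·0.9045) = √3.7135 ≈ 1.9271.
E ≈ 2.763×10⁴ × 1.927 = 5.325×10⁴ N/C.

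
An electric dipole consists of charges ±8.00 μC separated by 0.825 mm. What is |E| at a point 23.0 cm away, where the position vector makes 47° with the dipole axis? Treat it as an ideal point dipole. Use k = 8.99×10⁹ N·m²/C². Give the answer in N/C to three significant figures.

E ≈ 7550 N/C

Dipole moment p = qd = (8.00×10⁻⁶ C)(8.25×10⁻⁴ m) = 6.60×10⁻⁹ C·m.
At angle θ the dipole field magnitude is E = (kp/r³)·√(1 + 3cos²θ).
kp/r³ = (8.99×10⁹)(6.60×10⁻⁹) / (0.230)³ = 4877 N/C.
√(1 + 3cos²47°) = √(1 + 3·0.4651) = √2.3954 ≈ 1.5477.
E ≈ 4877 × 1.548 = 7548 N/C.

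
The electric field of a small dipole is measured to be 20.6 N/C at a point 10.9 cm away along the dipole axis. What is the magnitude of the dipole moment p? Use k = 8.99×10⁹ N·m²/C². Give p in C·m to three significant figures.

On axis E = 2kp/r³, so p = Er³/(2k).
p = (20.6)·(0.109)³ / (2·8.99×10⁹) = 1.484×10⁻¹² C·m.

p ≈ 1.48×10⁻¹² C·m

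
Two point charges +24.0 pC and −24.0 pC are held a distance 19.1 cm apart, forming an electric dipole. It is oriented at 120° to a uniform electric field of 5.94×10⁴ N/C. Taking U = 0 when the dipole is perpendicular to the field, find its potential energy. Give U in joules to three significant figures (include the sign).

Dipole moment p = qd = (2.40×10⁻¹¹ C)(0.191 m) = 4.584×10⁻¹² C·m.
U = −p·E = −pE cosθ.
U = −(4.584×10⁻¹²)(5.94×10⁴)·cos120° = 1.361×10⁻⁷ J.

U ≈ 1.36×10⁻⁷ J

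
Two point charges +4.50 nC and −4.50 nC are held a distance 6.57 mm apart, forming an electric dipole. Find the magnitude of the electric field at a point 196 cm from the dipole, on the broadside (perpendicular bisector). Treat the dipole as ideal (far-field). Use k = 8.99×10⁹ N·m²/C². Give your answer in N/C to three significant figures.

E ≈ 0.0353 N/C

Dipole moment p = qd = (4.50×10⁻⁹ C)(0.00657 m) = 2.957×10⁻¹¹ C·m.
On the perpendicular bisector E = kp/r³ (half the axial value at the same distance).
E = (8.99×10⁹)(2.957×10⁻¹¹) / (1.96)³ = 0.03531 N/C.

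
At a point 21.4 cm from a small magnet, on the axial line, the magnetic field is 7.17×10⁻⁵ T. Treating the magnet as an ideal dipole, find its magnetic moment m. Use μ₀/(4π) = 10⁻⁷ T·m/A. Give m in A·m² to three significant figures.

On axis B = (μ₀/4π)·2m/r³, so m = Br³·4π/(μ₀·2).
m = (7.17×10⁻⁵)·(0.214)³ / (2·10⁻⁷) = 3.513 A·m².

m ≈ 3.51 A·m²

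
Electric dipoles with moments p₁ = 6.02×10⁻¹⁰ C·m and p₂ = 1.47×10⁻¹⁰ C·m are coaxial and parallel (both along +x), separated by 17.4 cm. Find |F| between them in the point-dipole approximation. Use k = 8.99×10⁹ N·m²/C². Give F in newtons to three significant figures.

On-axis field of dipole 1 at distance r: E = 2kp₁/r³. Force on dipole 2 is F = p₂·dE/dr (gradient along axis).
dE/dr = −6kp₁/r⁴, so |F| = 6kp₁p₂/r⁴ (attractive for aligned moments).
F = 6(8.99×10⁹)(6.02×10⁻¹⁰)(1.47×10⁻¹⁰)/(0.174)⁴ = 5.207×10⁻⁶ N.

F ≈ 5.21×10⁻⁶ N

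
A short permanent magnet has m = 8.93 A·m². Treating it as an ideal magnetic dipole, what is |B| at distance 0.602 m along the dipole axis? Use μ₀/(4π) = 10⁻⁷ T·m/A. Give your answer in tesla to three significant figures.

On axis B = (μ₀/4π)·2m/r³.
B = 2·(10⁻⁷)·(8.93) / (0.602)³ = 8.186×10⁻⁶ T.

B ≈ 8.19×10⁻⁶ T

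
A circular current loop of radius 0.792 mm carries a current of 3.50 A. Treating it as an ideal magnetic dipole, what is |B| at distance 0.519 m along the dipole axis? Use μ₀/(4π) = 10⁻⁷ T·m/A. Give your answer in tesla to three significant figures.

Magnetic moment m = IA = Iπa² = (3.50)·π·(7.92×10⁻⁴)² = 6.897×10⁻⁶ A·m².
On axis B = (μ₀/4π)·2m/r³.
B = 2·(10⁻⁷)·(6.897×10⁻⁶) / (0.519)³ = 9.867×10⁻¹² T.

B ≈ 9.87×10⁻¹² T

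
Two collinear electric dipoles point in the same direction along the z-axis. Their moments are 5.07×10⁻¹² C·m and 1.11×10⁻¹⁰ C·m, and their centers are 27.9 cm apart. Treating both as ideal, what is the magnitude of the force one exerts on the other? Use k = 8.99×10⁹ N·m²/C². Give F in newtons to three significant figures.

F ≈ 5.01×10⁻⁹ N

On-axis field of dipole 1 at distance r: E = 2kp₁/r³. Force on dipole 2 is F = p₂·dE/dr (gradient along axis).
dE/dr = −6kp₁/r⁴, so |F| = 6kp₁p₂/r⁴ (attractive for aligned moments).
F = 6(8.99×10⁹)(5.07×10⁻¹²)(1.11×10⁻¹⁰)/(0.279)⁴ = 5.010×10⁻⁹ N.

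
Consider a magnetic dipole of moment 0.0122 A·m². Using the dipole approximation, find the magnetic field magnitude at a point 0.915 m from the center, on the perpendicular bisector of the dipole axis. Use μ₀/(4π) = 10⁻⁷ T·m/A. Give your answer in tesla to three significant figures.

In the equatorial plane B = (μ₀/4π)·m/r³ (half the axial value).
B = (10⁻⁷)·(0.0122) / (0.915)³ = 1.593×10⁻⁹ T.

B ≈ 1.59×10⁻⁹ T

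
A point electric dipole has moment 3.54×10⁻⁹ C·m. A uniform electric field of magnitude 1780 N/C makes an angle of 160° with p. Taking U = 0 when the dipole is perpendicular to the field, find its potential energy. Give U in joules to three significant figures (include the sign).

U = −p·E = −pE cosθ.
U = −(3.54×10⁻⁹)(1780)·cos160° = 5.921×10⁻⁶ J.

U ≈ 5.92×10⁻⁶ J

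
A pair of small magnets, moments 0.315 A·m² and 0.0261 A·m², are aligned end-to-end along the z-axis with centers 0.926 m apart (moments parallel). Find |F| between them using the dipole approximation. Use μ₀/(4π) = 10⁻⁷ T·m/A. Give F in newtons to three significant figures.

On-axis B of dipole 1: B = (μ₀/4π)·2m₁/r³. Force on dipole 2: F = m₂·dB/dr.
dB/dr = −(μ₀/4π)·6m₁/r⁴, so |F| = (μ₀/4π)·6m₁m₂/r⁴.
F = 6(10⁻⁷)(0.315)(0.0261)/(0.926)⁴ = 6.709×10⁻⁹ N.

F ≈ 6.71×10⁻⁹ N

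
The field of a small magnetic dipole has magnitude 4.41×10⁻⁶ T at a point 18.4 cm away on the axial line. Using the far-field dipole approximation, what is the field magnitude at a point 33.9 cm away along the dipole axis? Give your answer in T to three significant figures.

B ≈ 7.05×10⁻⁷ T

Dipole fields scale as 1/r³ in the far field; the geometry is the same at both points.
B₂ = B₁ · (r₁/r₂)³ = 4.41×10⁻⁶ · (18.4/33.9)³.
(r₁/r₂)³ = (0.5428)³ = 0.1599.
B₂ ≈ 7.052×10⁻⁷ T.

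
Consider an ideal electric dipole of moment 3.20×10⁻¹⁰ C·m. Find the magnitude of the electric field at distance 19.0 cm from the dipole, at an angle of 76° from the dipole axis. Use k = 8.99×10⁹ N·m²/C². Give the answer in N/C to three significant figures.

E ≈ 455 N/C

At angle θ the dipole field magnitude is E = (kp/r³)·√(1 + 3cos²θ).
kp/r³ = (8.99×10⁹)(3.20×10⁻¹⁰) / (0.190)³ = 419.4 N/C.
√(1 + 3cos²76°) = √(1 + 3·0.0585) = √1.1756 ≈ 1.0842.
E ≈ 419.4 × 1.084 = 454.8 N/C.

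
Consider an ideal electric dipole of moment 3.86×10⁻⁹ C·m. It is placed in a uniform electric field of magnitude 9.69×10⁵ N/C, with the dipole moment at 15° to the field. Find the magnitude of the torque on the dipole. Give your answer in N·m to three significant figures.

τ ≈ 9.68×10⁻⁴ N·m

Torque on an electric dipole: τ = pE sinθ.
τ = (3.86×10⁻⁹)(9.69×10⁵)·sin15° = 9.681×10⁻⁴ N·m.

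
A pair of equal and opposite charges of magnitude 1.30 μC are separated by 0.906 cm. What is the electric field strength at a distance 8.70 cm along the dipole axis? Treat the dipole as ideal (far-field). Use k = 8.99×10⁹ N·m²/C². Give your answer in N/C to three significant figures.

E ≈ 3.22×10⁵ N/C

Dipole moment p = qd = (1.30×10⁻⁶ C)(0.00906 m) = 1.178×10⁻⁸ C·m.
On the dipole axis E = 2kp/r³.
E = 2·(8.99×10⁹)(1.178×10⁻⁸) / (0.0870)³ = 3.216×10⁵ N/C.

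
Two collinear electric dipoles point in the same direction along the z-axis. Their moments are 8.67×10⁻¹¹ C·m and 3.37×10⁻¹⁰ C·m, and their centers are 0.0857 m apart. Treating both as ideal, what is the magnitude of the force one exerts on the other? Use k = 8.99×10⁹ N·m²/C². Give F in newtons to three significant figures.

F ≈ 2.92×10⁻⁵ N

On-axis field of dipole 1 at distance r: E = 2kp₁/r³. Force on dipole 2 is F = p₂·dE/dr (gradient along axis).
dE/dr = −6kp₁/r⁴, so |F| = 6kp₁p₂/r⁴ (attractive for aligned moments).
F = 6(8.99×10⁹)(8.67×10⁻¹¹)(3.37×10⁻¹⁰)/(0.0857)⁴ = 2.922×10⁻⁵ N.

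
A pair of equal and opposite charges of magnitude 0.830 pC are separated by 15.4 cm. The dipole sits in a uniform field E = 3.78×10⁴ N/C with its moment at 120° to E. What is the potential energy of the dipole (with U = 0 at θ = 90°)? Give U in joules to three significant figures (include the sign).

U ≈ 2.42×10⁻⁹ J

Dipole moment p = qd = (8.30×10⁻¹³ C)(0.154 m) = 1.278×10⁻¹³ C·m.
U = −p·E = −pE cosθ.
U = −(1.278×10⁻¹³)(3.78×10⁴)·cos120° = 2.415×10⁻⁹ J.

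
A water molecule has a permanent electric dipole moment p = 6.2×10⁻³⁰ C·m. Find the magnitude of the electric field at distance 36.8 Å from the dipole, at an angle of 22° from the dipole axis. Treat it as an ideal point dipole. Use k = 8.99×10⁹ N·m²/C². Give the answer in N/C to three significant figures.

E ≈ 2.12×10⁶ N/C

At angle θ the dipole field magnitude is E = (kp/r³)·√(1 + 3cos²θ).
kp/r³ = (8.99×10⁹)(6.20×10⁻³⁰) / (3.68×10⁻⁹)³ = 1.118×10⁶ N/C.
√(1 + 3cos²22°) = √(1 + 3·0.8597) = √3.5790 ≈ 1.8918.
E ≈ 1.118×10⁶ × 1.892 = 2.116×10⁶ N/C.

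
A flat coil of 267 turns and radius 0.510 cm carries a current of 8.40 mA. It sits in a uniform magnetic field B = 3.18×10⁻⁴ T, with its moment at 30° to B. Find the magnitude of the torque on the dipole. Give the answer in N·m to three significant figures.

τ ≈ 2.91×10⁻⁸ N·m

m = NIA = NIπa² = 267·(0.00840)·π·(0.00510)² = 1.833×10⁻⁴ A·m².
Torque on a magnetic dipole: τ = mB sinθ.
τ = (1.833×10⁻⁴)(3.18×10⁻⁴)·sin30° = 2.914×10⁻⁸ N·m.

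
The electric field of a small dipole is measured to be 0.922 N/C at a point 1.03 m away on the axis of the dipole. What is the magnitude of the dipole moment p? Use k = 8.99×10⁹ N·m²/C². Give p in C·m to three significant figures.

p ≈ 5.60×10⁻¹¹ C·m

On axis E = 2kp/r³, so p = Er³/(2k).
p = (0.922)·(1.03)³ / (2·8.99×10⁹) = 5.603×10⁻¹¹ C·m.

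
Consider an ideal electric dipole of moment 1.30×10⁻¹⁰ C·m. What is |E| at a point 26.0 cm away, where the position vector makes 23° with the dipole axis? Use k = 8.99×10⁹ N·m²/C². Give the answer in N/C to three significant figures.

At angle θ the dipole field magnitude is E = (kp/r³)·√(1 + 3cos²θ).
kp/r³ = (8.99×10⁹)(1.30×10⁻¹⁰) / (0.260)³ = 66.49 N/C.
√(1 + 3cos²23°) = √(1 + 3·0.8473) = √3.5420 ≈ 1.8820.
E ≈ 66.49 × 1.882 = 125.1 N/C.

E ≈ 125 N/C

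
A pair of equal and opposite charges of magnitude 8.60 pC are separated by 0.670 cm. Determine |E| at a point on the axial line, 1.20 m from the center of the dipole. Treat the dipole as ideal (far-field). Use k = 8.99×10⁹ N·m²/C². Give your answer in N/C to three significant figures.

Dipole moment p = qd = (8.60×10⁻¹² C)(0.00670 m) = 5.762×10⁻¹⁴ C·m.
On the dipole axis E = 2kp/r³.
E = 2·(8.99×10⁹)(5.762×10⁻¹⁴) / (1.20)³ = 5.995×10⁻⁴ N/C.

E ≈ 6.00×10⁻⁴ N/C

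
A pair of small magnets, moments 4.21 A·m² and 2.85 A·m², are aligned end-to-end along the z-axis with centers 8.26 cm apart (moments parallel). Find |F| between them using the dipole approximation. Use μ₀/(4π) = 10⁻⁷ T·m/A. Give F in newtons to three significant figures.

F ≈ 0.155 N

On-axis B of dipole 1: B = (μ₀/4π)·2m₁/r³. Force on dipole 2: F = m₂·dB/dr.
dB/dr = −(μ₀/4π)·6m₁/r⁴, so |F| = (μ₀/4π)·6m₁m₂/r⁴.
F = 6(10⁻⁷)(4.21)(2.85)/(0.0826)⁴ = 0.1547 N.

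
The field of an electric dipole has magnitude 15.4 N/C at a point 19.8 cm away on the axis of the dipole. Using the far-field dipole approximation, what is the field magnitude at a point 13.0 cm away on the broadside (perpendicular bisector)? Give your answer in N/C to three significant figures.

Dipole fields scale as 1/r³ in the far field.
The axial field is twice the equatorial field at the same r, so the geometry factor is 1/2.
E₂ = E₁ · (1/2) · (r₁/r₂)³ = 15.4 · 0.5 · (19.8/13.0)³.
(r₁/r₂)³ = (1.523)³ = 3.533.
E₂ ≈ 27.21 N/C.

E ≈ 27.2 N/C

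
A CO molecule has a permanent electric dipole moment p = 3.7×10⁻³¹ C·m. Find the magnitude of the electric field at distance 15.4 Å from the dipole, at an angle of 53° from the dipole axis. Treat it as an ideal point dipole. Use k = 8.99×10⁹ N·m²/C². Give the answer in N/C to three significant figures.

At angle θ the dipole field magnitude is E = (kp/r³)·√(1 + 3cos²θ).
kp/r³ = (8.99×10⁹)(3.70×10⁻³¹) / (1.54×10⁻⁹)³ = 9.108×10⁵ N/C.
√(1 + 3cos²53°) = √(1 + 3·0.3622) = √2.0865 ≈ 1.4445.
E ≈ 9.108×10⁵ × 1.444 = 1.316×10⁶ N/C.

E ≈ 1.32×10⁶ N/C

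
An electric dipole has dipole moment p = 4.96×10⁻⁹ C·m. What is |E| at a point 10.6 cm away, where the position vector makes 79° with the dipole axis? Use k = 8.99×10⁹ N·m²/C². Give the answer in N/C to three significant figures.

E ≈ 3.94×10⁴ N/C

At angle θ the dipole field magnitude is E = (kp/r³)·√(1 + 3cos²θ).
kp/r³ = (8.99×10⁹)(4.96×10⁻⁹) / (0.106)³ = 3.744×10⁴ N/C.
√(1 + 3cos²79°) = √(1 + 3·0.0364) = √1.1092 ≈ 1.0532.
E ≈ 3.744×10⁴ × 1.053 = 3.943×10⁴ N/C.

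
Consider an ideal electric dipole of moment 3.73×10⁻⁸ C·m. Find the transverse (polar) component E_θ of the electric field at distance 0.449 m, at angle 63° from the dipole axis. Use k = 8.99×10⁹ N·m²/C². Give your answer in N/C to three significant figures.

For a dipole, E_θ = (kp sinθ)/r³.
kp/r³ = (8.99×10⁹)(3.73×10⁻⁸)/(0.449)³ = 3704 N/C.
E_θ = 3704·sin63° = 3301 N/C.

E_θ ≈ 3300 N/C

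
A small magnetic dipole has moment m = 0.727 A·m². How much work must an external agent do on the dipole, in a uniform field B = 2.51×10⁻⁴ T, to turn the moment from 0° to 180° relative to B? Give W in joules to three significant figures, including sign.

W ≈ 3.65×10⁻⁴ J

W_ext = ΔU = −mB cosθ₂ + mB cosθ₁ = mB(cosθ₁ − cosθ₂).
W = (0.727)(2.51×10⁻⁴)·(cos0° − cos180°) = (1.825×10⁻⁴)·(+2.0000) = 3.650×10⁻⁴ J.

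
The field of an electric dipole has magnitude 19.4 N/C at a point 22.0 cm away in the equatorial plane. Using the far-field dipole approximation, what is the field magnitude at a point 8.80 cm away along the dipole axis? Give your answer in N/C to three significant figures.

E ≈ 606 N/C

Dipole fields scale as 1/r³ in the far field.
The axial field is twice the equatorial field at the same r, so the geometry factor is 2/1.
E₂ = E₁ · (2/1) · (r₁/r₂)³ = 19.4 · 2 · (22.0/8.80)³.
(r₁/r₂)³ = (2.5)³ = 15.62.
E₂ ≈ 606.2 N/C.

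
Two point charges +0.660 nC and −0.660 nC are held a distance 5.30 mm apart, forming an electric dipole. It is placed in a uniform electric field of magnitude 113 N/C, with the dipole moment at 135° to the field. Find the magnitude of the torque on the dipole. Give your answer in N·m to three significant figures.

Dipole moment p = qd = (6.60×10⁻¹⁰ C)(0.00530 m) = 3.498×10⁻¹² C·m.
Torque on an electric dipole: τ = pE sinθ.
τ = (3.498×10⁻¹²)(113)·sin135° = 2.795×10⁻¹⁰ N·m.

τ ≈ 2.80×10⁻¹⁰ N·m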